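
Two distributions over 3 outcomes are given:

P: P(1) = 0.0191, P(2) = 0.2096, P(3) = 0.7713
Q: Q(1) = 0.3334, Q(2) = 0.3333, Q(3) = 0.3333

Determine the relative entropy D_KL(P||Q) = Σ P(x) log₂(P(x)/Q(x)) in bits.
0.7146 bits

D_KL(P||Q) = Σ P(x) log₂(P(x)/Q(x))

Computing term by term:
  P(1)·log₂(P(1)/Q(1)) = 0.0191·log₂(0.0191/0.3334) = -0.07880
  P(2)·log₂(P(2)/Q(2)) = 0.2096·log₂(0.2096/0.3333) = -0.14026
  P(3)·log₂(P(3)/Q(3)) = 0.7713·log₂(0.7713/0.3333) = 0.93364

D_KL(P||Q) = -0.07880 - 0.14026 + 0.93364 = 0.71458 ≈ 0.7146 bits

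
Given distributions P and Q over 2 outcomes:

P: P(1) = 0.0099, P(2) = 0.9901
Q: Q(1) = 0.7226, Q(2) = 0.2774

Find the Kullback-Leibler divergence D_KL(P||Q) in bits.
1.7562 bits

D_KL(P||Q) = Σ P(x) log₂(P(x)/Q(x))

Computing term by term:
  P(1)·log₂(P(1)/Q(1)) = 0.0099·log₂(0.0099/0.7226) = -0.06128
  P(2)·log₂(P(2)/Q(2)) = 0.9901·log₂(0.9901/0.2774) = 1.81743

D_KL(P||Q) = -0.06128 + 1.81743 = 1.75615 ≈ 1.7562 bits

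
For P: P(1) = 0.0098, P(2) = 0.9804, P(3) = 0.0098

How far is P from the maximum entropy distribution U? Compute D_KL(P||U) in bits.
1.4262 bits

U(i) = 1/3 for all i

D_KL(P||U) = Σ P(x) log₂(P(x) / (1/3))
           = Σ P(x) log₂(P(x)) + log₂(3)
           = log₂(3) - H(P)

H(P) = -Σ P(x) log₂(P(x)):
  -P(1)·log₂(P(1)) = -(0.0098)·log₂(0.0098) = 0.06540
  -P(2)·log₂(P(2)) = -(0.9804)·log₂(0.9804) = 0.02800
  -P(3)·log₂(P(3)) = -(0.0098)·log₂(0.0098) = 0.06540
H(P) = 0.06540 + 0.02800 + 0.06540 = 0.15880 bits

log₂(3) = 1.58496 bits

D_KL(P||U) = 1.58496 - 0.15880 = 1.42616 ≈ 1.4262 bits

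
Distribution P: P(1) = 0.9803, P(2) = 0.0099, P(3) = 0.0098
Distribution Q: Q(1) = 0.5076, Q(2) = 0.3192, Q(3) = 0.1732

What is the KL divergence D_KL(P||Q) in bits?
0.8406 bits

D_KL(P||Q) = Σ P(x) log₂(P(x)/Q(x))

Computing term by term:
  P(1)·log₂(P(1)/Q(1)) = 0.9803·log₂(0.9803/0.5076) = 0.93083
  P(2)·log₂(P(2)/Q(2)) = 0.0099·log₂(0.0099/0.3192) = -0.04961
  P(3)·log₂(P(3)/Q(3)) = 0.0098·log₂(0.0098/0.1732) = -0.04061

D_KL(P||Q) = 0.93083 - 0.04961 - 0.04061 = 0.84061 ≈ 0.8406 bits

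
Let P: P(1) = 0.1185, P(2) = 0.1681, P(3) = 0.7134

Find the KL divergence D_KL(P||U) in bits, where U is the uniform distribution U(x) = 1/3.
0.4403 bits

U(i) = 1/3 for all i

D_KL(P||U) = Σ P(x) log₂(P(x) / (1/3))
           = Σ P(x) log₂(P(x)) + log₂(3)
           = log₂(3) - H(P)

H(P) = -Σ P(x) log₂(P(x)):
  -P(1)·log₂(P(1)) = -(0.1185)·log₂(0.1185) = 0.36463
  -P(2)·log₂(P(2)) = -(0.1681)·log₂(0.1681) = 0.43246
  -P(3)·log₂(P(3)) = -(0.7134)·log₂(0.7134) = 0.34758
H(P) = 0.36463 + 0.43246 + 0.34758 = 1.14467 bits

log₂(3) = 1.58496 bits

D_KL(P||U) = 1.58496 - 1.14467 = 0.44029 ≈ 0.4403 bits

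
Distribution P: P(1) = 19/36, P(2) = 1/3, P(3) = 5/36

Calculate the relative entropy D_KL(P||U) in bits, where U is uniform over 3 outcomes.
0.1745 bits

U(i) = 1/3 for all i

D_KL(P||U) = Σ P(x) log₂(P(x) / (1/3))
           = Σ P(x) log₂(P(x)) + log₂(3)
           = log₂(3) - H(P)

H(P) = -Σ P(x) log₂(P(x)):
  -P(1)·log₂(P(1)) = -(19/36)·log₂(19/36) = 0.48661
  -P(2)·log₂(P(2)) = -(1/3)·log₂(1/3) = 0.52832
  -P(3)·log₂(P(3)) = -(5/36)·log₂(5/36) = 0.39556
H(P) = 0.48661 + 0.52832 + 0.39556 = 1.41049 bits

log₂(3) = 1.58496 bits

D_KL(P||U) = 1.58496 - 1.41049 = 0.17447 ≈ 0.1745 bits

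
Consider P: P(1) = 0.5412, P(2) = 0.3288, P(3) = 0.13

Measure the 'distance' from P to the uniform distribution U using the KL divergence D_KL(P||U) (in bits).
0.1953 bits

U(i) = 1/3 for all i

D_KL(P||U) = Σ P(x) log₂(P(x) / (1/3))
           = Σ P(x) log₂(P(x)) + log₂(3)
           = log₂(3) - H(P)

H(P) = -Σ P(x) log₂(P(x)):
  -P(1)·log₂(P(1)) = -(0.5412)·log₂(0.5412) = 0.47938
  -P(2)·log₂(P(2)) = -(0.3288)·log₂(0.3288) = 0.52763
  -P(3)·log₂(P(3)) = -(0.13)·log₂(0.13) = 0.38264
H(P) = 0.47938 + 0.52763 + 0.38264 = 1.38965 bits

log₂(3) = 1.58496 bits

D_KL(P||U) = 1.58496 - 1.38965 = 0.19531 ≈ 0.1953 bits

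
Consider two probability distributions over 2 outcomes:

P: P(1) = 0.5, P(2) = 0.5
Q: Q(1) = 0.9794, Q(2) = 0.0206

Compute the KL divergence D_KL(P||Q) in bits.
1.8156 bits

D_KL(P||Q) = Σ P(x) log₂(P(x)/Q(x))

Computing term by term:
  P(1)·log₂(P(1)/Q(1)) = 0.5·log₂(0.5/0.9794) = -0.48499
  P(2)·log₂(P(2)/Q(2)) = 0.5·log₂(0.5/0.0206) = 2.30061

D_KL(P||Q) = -0.48499 + 2.30061 = 1.81562 ≈ 1.8156 bits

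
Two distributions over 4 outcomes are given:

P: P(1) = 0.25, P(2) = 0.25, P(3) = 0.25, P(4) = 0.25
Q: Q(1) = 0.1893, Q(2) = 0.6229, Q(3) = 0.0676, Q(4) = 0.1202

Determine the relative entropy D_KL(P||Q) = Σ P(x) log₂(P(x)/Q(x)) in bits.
0.5069 bits

D_KL(P||Q) = Σ P(x) log₂(P(x)/Q(x))

Computing term by term:
  P(1)·log₂(P(1)/Q(1)) = 0.25·log₂(0.25/0.1893) = 0.10031
  P(2)·log₂(P(2)/Q(2)) = 0.25·log₂(0.25/0.6229) = -0.32927
  P(3)·log₂(P(3)/Q(3)) = 0.25·log₂(0.25/0.0676) = 0.47171
  P(4)·log₂(P(4)/Q(4)) = 0.25·log₂(0.25/0.1202) = 0.26412

D_KL(P||Q) = 0.10031 - 0.32927 + 0.47171 + 0.26412 = 0.50687 ≈ 0.5069 bits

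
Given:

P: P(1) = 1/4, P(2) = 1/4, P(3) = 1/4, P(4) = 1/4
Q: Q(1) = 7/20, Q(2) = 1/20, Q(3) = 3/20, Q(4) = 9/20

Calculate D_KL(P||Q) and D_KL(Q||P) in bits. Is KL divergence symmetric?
D_KL(P||Q) = 0.4314 bits, D_KL(Q||P) = 0.3249 bits. No, KL divergence is not symmetric.

D_KL(P||Q) = Σ P(x) log₂(P(x)/Q(x))

Computing term by term:
  P(1)·log₂(P(1)/Q(1)) = (1/4)·log₂((1/4)/(7/20)) = -0.12136
  P(2)·log₂(P(2)/Q(2)) = (1/4)·log₂((1/4)/(1/20)) = 0.58048
  P(3)·log₂(P(3)/Q(3)) = (1/4)·log₂((1/4)/(3/20)) = 0.18424
  P(4)·log₂(P(4)/Q(4)) = (1/4)·log₂((1/4)/(9/20)) = -0.21200

D_KL(P||Q) = -0.12136 + 0.58048 + 0.18424 - 0.21200 = 0.43136 ≈ 0.4314 bits

D_KL(Q||P) = Σ Q(x) log₂(Q(x)/P(x))

Computing term by term:
  Q(1)·log₂(Q(1)/P(1)) = (7/20)·log₂((7/20)/(1/4)) = 0.16990
  Q(2)·log₂(Q(2)/P(2)) = (1/20)·log₂((1/20)/(1/4)) = -0.11610
  Q(3)·log₂(Q(3)/P(3)) = (3/20)·log₂((3/20)/(1/4)) = -0.11054
  Q(4)·log₂(Q(4)/P(4)) = (9/20)·log₂((9/20)/(1/4)) = 0.38160

D_KL(Q||P) = 0.16990 - 0.11610 - 0.11054 + 0.38160 = 0.32486 ≈ 0.3249 bits

These are NOT equal (difference: 0.1065 bits). KL divergence is asymmetric: D_KL(P||Q) ≠ D_KL(Q||P) in general.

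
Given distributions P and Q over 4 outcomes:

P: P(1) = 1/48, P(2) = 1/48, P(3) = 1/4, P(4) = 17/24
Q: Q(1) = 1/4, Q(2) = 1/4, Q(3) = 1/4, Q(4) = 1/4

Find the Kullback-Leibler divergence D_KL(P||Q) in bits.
0.9149 bits

D_KL(P||Q) = Σ P(x) log₂(P(x)/Q(x))

Computing term by term:
  P(1)·log₂(P(1)/Q(1)) = (1/48)·log₂((1/48)/(1/4)) = -0.07469
  P(2)·log₂(P(2)/Q(2)) = (1/48)·log₂((1/48)/(1/4)) = -0.07469
  P(3)·log₂(P(3)/Q(3)) = (1/4)·log₂((1/4)/(1/4)) = 0.00000
  P(4)·log₂(P(4)/Q(4)) = (17/24)·log₂((17/24)/(1/4)) = 1.06427

D_KL(P||Q) = -0.07469 - 0.07469 + 0.00000 + 1.06427 = 0.91489 ≈ 0.9149 bits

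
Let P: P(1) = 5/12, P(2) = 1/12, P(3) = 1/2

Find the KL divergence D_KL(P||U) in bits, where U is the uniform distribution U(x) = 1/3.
0.2600 bits

U(i) = 1/3 for all i

D_KL(P||U) = Σ P(x) log₂(P(x) / (1/3))
           = Σ P(x) log₂(P(x)) + log₂(3)
           = log₂(3) - H(P)

H(P) = -Σ P(x) log₂(P(x)):
  -P(1)·log₂(P(1)) = -(5/12)·log₂(5/12) = 0.52626
  -P(2)·log₂(P(2)) = -(1/12)·log₂(1/12) = 0.29875
  -P(3)·log₂(P(3)) = -(1/2)·log₂(1/2) = 0.50000
H(P) = 0.52626 + 0.29875 + 0.50000 = 1.32501 bits

log₂(3) = 1.58496 bits

D_KL(P||U) = 1.58496 - 1.32501 = 0.25995 ≈ 0.2600 bits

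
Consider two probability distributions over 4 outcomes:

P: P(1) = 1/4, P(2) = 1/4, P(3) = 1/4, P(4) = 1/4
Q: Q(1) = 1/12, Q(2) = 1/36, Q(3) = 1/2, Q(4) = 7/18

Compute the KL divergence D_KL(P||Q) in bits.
0.7794 bits

D_KL(P||Q) = Σ P(x) log₂(P(x)/Q(x))

Computing term by term:
  P(1)·log₂(P(1)/Q(1)) = (1/4)·log₂((1/4)/(1/12)) = 0.39624
  P(2)·log₂(P(2)/Q(2)) = (1/4)·log₂((1/4)/(1/36)) = 0.79248
  P(3)·log₂(P(3)/Q(3)) = (1/4)·log₂((1/4)/(1/2)) = -0.25000
  P(4)·log₂(P(4)/Q(4)) = (1/4)·log₂((1/4)/(7/18)) = -0.15936

D_KL(P||Q) = 0.39624 + 0.79248 - 0.25000 - 0.15936 = 0.77936 ≈ 0.7794 bits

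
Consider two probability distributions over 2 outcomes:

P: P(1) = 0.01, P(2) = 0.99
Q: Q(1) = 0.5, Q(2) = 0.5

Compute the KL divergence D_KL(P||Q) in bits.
0.9192 bits

D_KL(P||Q) = Σ P(x) log₂(P(x)/Q(x))

Computing term by term:
  P(1)·log₂(P(1)/Q(1)) = 0.01·log₂(0.01/0.5) = -0.05644
  P(2)·log₂(P(2)/Q(2)) = 0.99·log₂(0.99/0.5) = 0.97565

D_KL(P||Q) = -0.05644 + 0.97565 = 0.91921 ≈ 0.9192 bits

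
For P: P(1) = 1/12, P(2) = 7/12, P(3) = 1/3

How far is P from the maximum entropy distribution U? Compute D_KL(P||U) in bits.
0.3043 bits

U(i) = 1/3 for all i

D_KL(P||U) = Σ P(x) log₂(P(x) / (1/3))
           = Σ P(x) log₂(P(x)) + log₂(3)
           = log₂(3) - H(P)

H(P) = -Σ P(x) log₂(P(x)):
  -P(1)·log₂(P(1)) = -(1/12)·log₂(1/12) = 0.29875
  -P(2)·log₂(P(2)) = -(7/12)·log₂(7/12) = 0.45360
  -P(3)·log₂(P(3)) = -(1/3)·log₂(1/3) = 0.52832
H(P) = 0.29875 + 0.45360 + 0.52832 = 1.28067 bits

log₂(3) = 1.58496 bits

D_KL(P||U) = 1.58496 - 1.28067 = 0.30429 ≈ 0.3043 bits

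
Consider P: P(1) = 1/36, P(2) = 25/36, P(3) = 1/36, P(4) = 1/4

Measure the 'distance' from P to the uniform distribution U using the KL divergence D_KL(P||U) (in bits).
0.8475 bits

U(i) = 1/4 for all i

D_KL(P||U) = Σ P(x) log₂(P(x) / (1/4))
           = Σ P(x) log₂(P(x)) + log₂(4)
           = log₂(4) - H(P)

H(P) = -Σ P(x) log₂(P(x)):
  -P(1)·log₂(P(1)) = -(1/36)·log₂(1/36) = 0.14361
  -P(2)·log₂(P(2)) = -(25/36)·log₂(25/36) = 0.36533
  -P(3)·log₂(P(3)) = -(1/36)·log₂(1/36) = 0.14361
  -P(4)·log₂(P(4)) = -(1/4)·log₂(1/4) = 0.50000
H(P) = 0.14361 + 0.36533 + 0.14361 + 0.50000 = 1.15255 bits

log₂(4) = 2.00000 bits

D_KL(P||U) = 2.00000 - 1.15255 = 0.84745 ≈ 0.8475 bits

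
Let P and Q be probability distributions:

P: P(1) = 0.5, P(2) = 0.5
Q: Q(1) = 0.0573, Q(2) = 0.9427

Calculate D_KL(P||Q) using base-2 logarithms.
1.1052 bits

D_KL(P||Q) = Σ P(x) log₂(P(x)/Q(x))

Computing term by term:
  P(1)·log₂(P(1)/Q(1)) = 0.5·log₂(0.5/0.0573) = 1.56266
  P(2)·log₂(P(2)/Q(2)) = 0.5·log₂(0.5/0.9427) = -0.45744

D_KL(P||Q) = 1.56266 - 0.45744 = 1.10522 ≈ 1.1052 bits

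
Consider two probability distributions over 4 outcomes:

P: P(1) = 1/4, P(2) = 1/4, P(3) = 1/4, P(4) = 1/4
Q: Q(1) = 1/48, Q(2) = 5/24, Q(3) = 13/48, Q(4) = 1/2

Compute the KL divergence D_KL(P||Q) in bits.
0.6831 bits

D_KL(P||Q) = Σ P(x) log₂(P(x)/Q(x))

Computing term by term:
  P(1)·log₂(P(1)/Q(1)) = (1/4)·log₂((1/4)/(1/48)) = 0.89624
  P(2)·log₂(P(2)/Q(2)) = (1/4)·log₂((1/4)/(5/24)) = 0.06576
  P(3)·log₂(P(3)/Q(3)) = (1/4)·log₂((1/4)/(13/48)) = -0.02887
  P(4)·log₂(P(4)/Q(4)) = (1/4)·log₂((1/4)/(1/2)) = -0.25000

D_KL(P||Q) = 0.89624 + 0.06576 - 0.02887 - 0.25000 = 0.68313 ≈ 0.6831 bits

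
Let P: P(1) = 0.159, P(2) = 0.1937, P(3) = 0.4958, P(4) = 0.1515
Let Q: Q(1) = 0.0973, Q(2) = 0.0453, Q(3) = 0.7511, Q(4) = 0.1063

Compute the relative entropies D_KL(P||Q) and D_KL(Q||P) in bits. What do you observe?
D_KL(P||Q) = 0.2990 bits, D_KL(Q||P) = 0.2319 bits. The two directions give different values (D_KL(P||Q) exceeds D_KL(Q||P) by 0.0671 bits): KL divergence is asymmetric.

D_KL(P||Q) = Σ P(x) log₂(P(x)/Q(x))

Computing term by term:
  P(1)·log₂(P(1)/Q(1)) = 0.159·log₂(0.159/0.0973) = 0.11265
  P(2)·log₂(P(2)/Q(2)) = 0.1937·log₂(0.1937/0.0453) = 0.40604
  P(3)·log₂(P(3)/Q(3)) = 0.4958·log₂(0.4958/0.7511) = -0.29711
  P(4)·log₂(P(4)/Q(4)) = 0.1515·log₂(0.1515/0.1063) = 0.07744

D_KL(P||Q) = 0.11265 + 0.40604 - 0.29711 + 0.07744 = 0.29902 ≈ 0.2990 bits

D_KL(Q||P) = Σ Q(x) log₂(Q(x)/P(x))

Computing term by term:
  Q(1)·log₂(Q(1)/P(1)) = 0.0973·log₂(0.0973/0.159) = -0.06894
  Q(2)·log₂(Q(2)/P(2)) = 0.0453·log₂(0.0453/0.1937) = -0.09496
  Q(3)·log₂(Q(3)/P(3)) = 0.7511·log₂(0.7511/0.4958) = 0.45009
  Q(4)·log₂(Q(4)/P(4)) = 0.1063·log₂(0.1063/0.1515) = -0.05434

D_KL(Q||P) = -0.06894 - 0.09496 + 0.45009 - 0.05434 = 0.23185 ≈ 0.2319 bits

These are NOT equal (difference: 0.0671 bits). KL divergence is asymmetric: D_KL(P||Q) ≠ D_KL(Q||P) in general.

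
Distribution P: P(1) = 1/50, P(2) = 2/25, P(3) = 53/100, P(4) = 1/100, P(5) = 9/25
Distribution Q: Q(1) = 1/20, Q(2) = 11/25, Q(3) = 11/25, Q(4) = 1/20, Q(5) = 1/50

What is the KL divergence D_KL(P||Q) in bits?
1.3971 bits

D_KL(P||Q) = Σ P(x) log₂(P(x)/Q(x))

Computing term by term:
  P(1)·log₂(P(1)/Q(1)) = (1/50)·log₂((1/50)/(1/20)) = -0.02644
  P(2)·log₂(P(2)/Q(2)) = (2/25)·log₂((2/25)/(11/25)) = -0.19675
  P(3)·log₂(P(3)/Q(3)) = (53/100)·log₂((53/100)/(11/25)) = 0.14230
  P(4)·log₂(P(4)/Q(4)) = (1/100)·log₂((1/100)/(1/20)) = -0.02322
  P(5)·log₂(P(5)/Q(5)) = (9/25)·log₂((9/25)/(1/50)) = 1.50117

D_KL(P||Q) = -0.02644 - 0.19675 + 0.14230 - 0.02322 + 1.50117 = 1.39706 ≈ 1.3971 bits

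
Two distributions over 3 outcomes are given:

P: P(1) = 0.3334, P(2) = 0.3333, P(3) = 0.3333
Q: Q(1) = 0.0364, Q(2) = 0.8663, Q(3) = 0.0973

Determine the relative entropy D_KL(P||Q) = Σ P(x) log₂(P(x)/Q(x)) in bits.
1.1980 bits

D_KL(P||Q) = Σ P(x) log₂(P(x)/Q(x))

Computing term by term:
  P(1)·log₂(P(1)/Q(1)) = 0.3334·log₂(0.3334/0.0364) = 1.06529
  P(2)·log₂(P(2)/Q(2)) = 0.3333·log₂(0.3333/0.8663) = -0.45930
  P(3)·log₂(P(3)/Q(3)) = 0.3333·log₂(0.3333/0.0973) = 0.59204

D_KL(P||Q) = 1.06529 - 0.45930 + 0.59204 = 1.19803 ≈ 1.1980 bits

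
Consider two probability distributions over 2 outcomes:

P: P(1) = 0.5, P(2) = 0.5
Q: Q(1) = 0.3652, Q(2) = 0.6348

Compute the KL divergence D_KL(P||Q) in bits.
0.0544 bits

D_KL(P||Q) = Σ P(x) log₂(P(x)/Q(x))

Computing term by term:
  P(1)·log₂(P(1)/Q(1)) = 0.5·log₂(0.5/0.3652) = 0.22662
  P(2)·log₂(P(2)/Q(2)) = 0.5·log₂(0.5/0.6348) = -0.17219

D_KL(P||Q) = 0.22662 - 0.17219 = 0.05443 ≈ 0.0544 bits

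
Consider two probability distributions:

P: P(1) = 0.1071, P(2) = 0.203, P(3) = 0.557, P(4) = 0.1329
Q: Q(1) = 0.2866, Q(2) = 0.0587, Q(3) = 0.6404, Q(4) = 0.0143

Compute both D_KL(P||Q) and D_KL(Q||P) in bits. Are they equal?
D_KL(P||Q) = 0.5266 bits, D_KL(Q||P) = 0.3848 bits. No, they are not equal.

D_KL(P||Q) = Σ P(x) log₂(P(x)/Q(x))

Computing term by term:
  P(1)·log₂(P(1)/Q(1)) = 0.1071·log₂(0.1071/0.2866) = -0.15209
  P(2)·log₂(P(2)/Q(2)) = 0.203·log₂(0.203/0.0587) = 0.36338
  P(3)·log₂(P(3)/Q(3)) = 0.557·log₂(0.557/0.6404) = -0.11212
  P(4)·log₂(P(4)/Q(4)) = 0.1329·log₂(0.1329/0.0143) = 0.42744

D_KL(P||Q) = -0.15209 + 0.36338 - 0.11212 + 0.42744 = 0.52661 ≈ 0.5266 bits

D_KL(Q||P) = Σ Q(x) log₂(Q(x)/P(x))

Computing term by term:
  Q(1)·log₂(Q(1)/P(1)) = 0.2866·log₂(0.2866/0.1071) = 0.40699
  Q(2)·log₂(Q(2)/P(2)) = 0.0587·log₂(0.0587/0.203) = -0.10508
  Q(3)·log₂(Q(3)/P(3)) = 0.6404·log₂(0.6404/0.557) = 0.12891
  Q(4)·log₂(Q(4)/P(4)) = 0.0143·log₂(0.0143/0.1329) = -0.04599

D_KL(Q||P) = 0.40699 - 0.10508 + 0.12891 - 0.04599 = 0.38483 ≈ 0.3848 bits

These are NOT equal (difference: 0.1418 bits). KL divergence is asymmetric: D_KL(P||Q) ≠ D_KL(Q||P) in general.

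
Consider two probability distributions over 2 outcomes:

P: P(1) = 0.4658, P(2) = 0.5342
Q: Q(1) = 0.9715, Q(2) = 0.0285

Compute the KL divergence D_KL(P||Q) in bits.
1.7648 bits

D_KL(P||Q) = Σ P(x) log₂(P(x)/Q(x))

Computing term by term:
  P(1)·log₂(P(1)/Q(1)) = 0.4658·log₂(0.4658/0.9715) = -0.49398
  P(2)·log₂(P(2)/Q(2)) = 0.5342·log₂(0.5342/0.0285) = 2.25878

D_KL(P||Q) = -0.49398 + 2.25878 = 1.76480 ≈ 1.7648 bits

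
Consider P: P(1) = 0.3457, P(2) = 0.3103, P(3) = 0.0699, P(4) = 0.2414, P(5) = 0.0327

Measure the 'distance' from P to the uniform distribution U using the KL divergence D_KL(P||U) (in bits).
0.3436 bits

U(i) = 1/5 for all i

D_KL(P||U) = Σ P(x) log₂(P(x) / (1/5))
           = Σ P(x) log₂(P(x)) + log₂(5)
           = log₂(5) - H(P)

H(P) = -Σ P(x) log₂(P(x)):
  -P(1)·log₂(P(1)) = -(0.3457)·log₂(0.3457) = 0.52975
  -P(2)·log₂(P(2)) = -(0.3103)·log₂(0.3103) = 0.52387
  -P(3)·log₂(P(3)) = -(0.0699)·log₂(0.0699) = 0.26832
  -P(4)·log₂(P(4)) = -(0.2414)·log₂(0.2414) = 0.49499
  -P(5)·log₂(P(5)) = -(0.0327)·log₂(0.0327) = 0.16136
H(P) = 0.52975 + 0.52387 + 0.26832 + 0.49499 + 0.16136 = 1.97829 bits

log₂(5) = 2.32193 bits

D_KL(P||U) = 2.32193 - 1.97829 = 0.34364 ≈ 0.3436 bits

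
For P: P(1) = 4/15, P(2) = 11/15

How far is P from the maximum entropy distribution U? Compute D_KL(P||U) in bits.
0.1634 bits

U(i) = 1/2 for all i

D_KL(P||U) = Σ P(x) log₂(P(x) / (1/2))
           = Σ P(x) log₂(P(x)) + log₂(2)
           = log₂(2) - H(P)

H(P) = -Σ P(x) log₂(P(x)):
  -P(1)·log₂(P(1)) = -(4/15)·log₂(4/15) = 0.50850
  -P(2)·log₂(P(2)) = -(11/15)·log₂(11/15) = 0.32814
H(P) = 0.50850 + 0.32814 = 0.83664 bits

log₂(2) = 1.00000 bits

D_KL(P||U) = 1.00000 - 0.83664 = 0.16336 ≈ 0.1634 bits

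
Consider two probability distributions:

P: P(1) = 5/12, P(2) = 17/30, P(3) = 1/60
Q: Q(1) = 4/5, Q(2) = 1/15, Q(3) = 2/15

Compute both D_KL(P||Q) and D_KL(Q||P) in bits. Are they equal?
D_KL(P||Q) = 1.3074 bits, D_KL(Q||P) = 0.9471 bits. No, they are not equal.

D_KL(P||Q) = Σ P(x) log₂(P(x)/Q(x))

Computing term by term:
  P(1)·log₂(P(1)/Q(1)) = (5/12)·log₂((5/12)/(4/5)) = -0.39213
  P(2)·log₂(P(2)/Q(2)) = (17/30)·log₂((17/30)/(1/15)) = 1.74956
  P(3)·log₂(P(3)/Q(3)) = (1/60)·log₂((1/60)/(2/15)) = -0.05000

D_KL(P||Q) = -0.39213 + 1.74956 - 0.05000 = 1.30743 ≈ 1.3074 bits

D_KL(Q||P) = Σ Q(x) log₂(Q(x)/P(x))

Computing term by term:
  Q(1)·log₂(Q(1)/P(1)) = (4/5)·log₂((4/5)/(5/12)) = 0.75289
  Q(2)·log₂(Q(2)/P(2)) = (1/15)·log₂((1/15)/(17/30)) = -0.20583
  Q(3)·log₂(Q(3)/P(3)) = (2/15)·log₂((2/15)/(1/60)) = 0.40000

D_KL(Q||P) = 0.75289 - 0.20583 + 0.40000 = 0.94706 ≈ 0.9471 bits

These are NOT equal (difference: 0.3603 bits). KL divergence is asymmetric: D_KL(P||Q) ≠ D_KL(Q||P) in general.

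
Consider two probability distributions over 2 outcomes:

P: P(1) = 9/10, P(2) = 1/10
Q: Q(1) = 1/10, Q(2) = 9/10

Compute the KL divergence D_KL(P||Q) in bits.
2.5359 bits

D_KL(P||Q) = Σ P(x) log₂(P(x)/Q(x))

Computing term by term:
  P(1)·log₂(P(1)/Q(1)) = (9/10)·log₂((9/10)/(1/10)) = 2.85293
  P(2)·log₂(P(2)/Q(2)) = (1/10)·log₂((1/10)/(9/10)) = -0.31699

D_KL(P||Q) = 2.85293 - 0.31699 = 2.53594 ≈ 2.5359 bits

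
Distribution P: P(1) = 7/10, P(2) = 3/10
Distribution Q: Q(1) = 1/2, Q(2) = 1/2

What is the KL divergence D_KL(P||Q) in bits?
0.1187 bits

D_KL(P||Q) = Σ P(x) log₂(P(x)/Q(x))

Computing term by term:
  P(1)·log₂(P(1)/Q(1)) = (7/10)·log₂((7/10)/(1/2)) = 0.33980
  P(2)·log₂(P(2)/Q(2)) = (3/10)·log₂((3/10)/(1/2)) = -0.22109

D_KL(P||Q) = 0.33980 - 0.22109 = 0.11871 ≈ 0.1187 bits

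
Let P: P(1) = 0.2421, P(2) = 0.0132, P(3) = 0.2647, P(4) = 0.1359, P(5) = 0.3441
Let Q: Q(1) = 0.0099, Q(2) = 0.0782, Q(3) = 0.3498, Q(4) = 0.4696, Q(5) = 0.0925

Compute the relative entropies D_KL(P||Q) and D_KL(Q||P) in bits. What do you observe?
D_KL(P||Q) = 1.3853 bits, D_KL(Q||P) = 0.9605 bits. The two directions give different values (D_KL(P||Q) exceeds D_KL(Q||P) by 0.4248 bits): KL divergence is asymmetric.

D_KL(P||Q) = Σ P(x) log₂(P(x)/Q(x))

Computing term by term:
  P(1)·log₂(P(1)/Q(1)) = 0.2421·log₂(0.2421/0.0099) = 1.11657
  P(2)·log₂(P(2)/Q(2)) = 0.0132·log₂(0.0132/0.0782) = -0.03388
  P(3)·log₂(P(3)/Q(3)) = 0.2647·log₂(0.2647/0.3498) = -0.10645
  P(4)·log₂(P(4)/Q(4)) = 0.1359·log₂(0.1359/0.4696) = -0.24311
  P(5)·log₂(P(5)/Q(5)) = 0.3441·log₂(0.3441/0.0925) = 0.65217

D_KL(P||Q) = 1.11657 - 0.03388 - 0.10645 - 0.24311 + 0.65217 = 1.38530 ≈ 1.3853 bits

D_KL(Q||P) = Σ Q(x) log₂(Q(x)/P(x))

Computing term by term:
  Q(1)·log₂(Q(1)/P(1)) = 0.0099·log₂(0.0099/0.2421) = -0.04566
  Q(2)·log₂(Q(2)/P(2)) = 0.0782·log₂(0.0782/0.0132) = 0.20071
  Q(3)·log₂(Q(3)/P(3)) = 0.3498·log₂(0.3498/0.2647) = 0.14068
  Q(4)·log₂(Q(4)/P(4)) = 0.4696·log₂(0.4696/0.1359) = 0.84006
  Q(5)·log₂(Q(5)/P(5)) = 0.0925·log₂(0.0925/0.3441) = -0.17532

D_KL(Q||P) = -0.04566 + 0.20071 + 0.14068 + 0.84006 - 0.17532 = 0.96047 ≈ 0.9605 bits

These are NOT equal (difference: 0.4248 bits). KL divergence is asymmetric: D_KL(P||Q) ≠ D_KL(Q||P) in general.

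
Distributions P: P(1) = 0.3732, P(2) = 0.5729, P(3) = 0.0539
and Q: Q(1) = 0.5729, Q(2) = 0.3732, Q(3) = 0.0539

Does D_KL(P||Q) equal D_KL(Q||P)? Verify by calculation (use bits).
D_KL(P||Q) = 0.1235 bits, D_KL(Q||P) = 0.1235 bits. Yes — for this pair D_KL(P||Q) = D_KL(Q||P).

D_KL(P||Q) = Σ P(x) log₂(P(x)/Q(x))

Computing term by term:
  P(1)·log₂(P(1)/Q(1)) = 0.3732·log₂(0.3732/0.5729) = -0.23076
  P(2)·log₂(P(2)/Q(2)) = 0.5729·log₂(0.5729/0.3732) = 0.35424
  P(3)·log₂(P(3)/Q(3)) = 0.0539·log₂(0.0539/0.0539) = 0.00000

D_KL(P||Q) = -0.23076 + 0.35424 + 0.00000 = 0.12348 ≈ 0.1235 bits

D_KL(Q||P) = Σ Q(x) log₂(Q(x)/P(x))

Computing term by term:
  Q(1)·log₂(Q(1)/P(1)) = 0.5729·log₂(0.5729/0.3732) = 0.35424
  Q(2)·log₂(Q(2)/P(2)) = 0.3732·log₂(0.3732/0.5729) = -0.23076
  Q(3)·log₂(Q(3)/P(3)) = 0.0539·log₂(0.0539/0.0539) = 0.00000

D_KL(Q||P) = 0.35424 - 0.23076 + 0.00000 = 0.12348 ≈ 0.1235 bits

These ARE equal here. Q is P with outcomes relabeled (Q(1) = P(2), Q(2) = P(1)) by a relabeling that is its own inverse, so the two sums contain exactly the same terms in a different order. This is a special case — KL divergence is not symmetric in general: D_KL(P||Q) ≠ D_KL(Q||P) for most P, Q.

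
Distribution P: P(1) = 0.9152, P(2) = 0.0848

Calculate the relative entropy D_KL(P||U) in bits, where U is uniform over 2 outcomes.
0.5811 bits

U(i) = 1/2 for all i

D_KL(P||U) = Σ P(x) log₂(P(x) / (1/2))
           = Σ P(x) log₂(P(x)) + log₂(2)
           = log₂(2) - H(P)

H(P) = -Σ P(x) log₂(P(x)):
  -P(1)·log₂(P(1)) = -(0.9152)·log₂(0.9152) = 0.11700
  -P(2)·log₂(P(2)) = -(0.0848)·log₂(0.0848) = 0.30187
H(P) = 0.11700 + 0.30187 = 0.41887 bits

log₂(2) = 1.00000 bits

D_KL(P||U) = 1.00000 - 0.41887 = 0.58113 ≈ 0.5811 bits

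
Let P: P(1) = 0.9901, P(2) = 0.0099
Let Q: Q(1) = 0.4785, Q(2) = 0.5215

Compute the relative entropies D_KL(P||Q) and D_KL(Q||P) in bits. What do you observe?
D_KL(P||Q) = 0.9821 bits, D_KL(Q||P) = 2.4805 bits. The two directions give different values (D_KL(Q||P) exceeds D_KL(P||Q) by 1.4984 bits): KL divergence is asymmetric.

D_KL(P||Q) = Σ P(x) log₂(P(x)/Q(x))

Computing term by term:
  P(1)·log₂(P(1)/Q(1)) = 0.9901·log₂(0.9901/0.4785) = 1.03867
  P(2)·log₂(P(2)/Q(2)) = 0.0099·log₂(0.0099/0.5215) = -0.05662

D_KL(P||Q) = 1.03867 - 0.05662 = 0.98205 ≈ 0.9821 bits

D_KL(Q||P) = Σ Q(x) log₂(Q(x)/P(x))

Computing term by term:
  Q(1)·log₂(Q(1)/P(1)) = 0.4785·log₂(0.4785/0.9901) = -0.50197
  Q(2)·log₂(Q(2)/P(2)) = 0.5215·log₂(0.5215/0.0099) = 2.98251

D_KL(Q||P) = -0.50197 + 2.98251 = 2.48054 ≈ 2.4805 bits

These are NOT equal (difference: 1.4984 bits). KL divergence is asymmetric: D_KL(P||Q) ≠ D_KL(Q||P) in general.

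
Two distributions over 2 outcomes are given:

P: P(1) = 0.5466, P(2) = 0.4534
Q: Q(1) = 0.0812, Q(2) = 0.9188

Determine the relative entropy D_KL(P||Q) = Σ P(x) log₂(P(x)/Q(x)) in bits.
1.0417 bits

D_KL(P||Q) = Σ P(x) log₂(P(x)/Q(x))

Computing term by term:
  P(1)·log₂(P(1)/Q(1)) = 0.5466·log₂(0.5466/0.0812) = 1.50366
  P(2)·log₂(P(2)/Q(2)) = 0.4534·log₂(0.4534/0.9188) = -0.46200

D_KL(P||Q) = 1.50366 - 0.46200 = 1.04166 ≈ 1.0417 bits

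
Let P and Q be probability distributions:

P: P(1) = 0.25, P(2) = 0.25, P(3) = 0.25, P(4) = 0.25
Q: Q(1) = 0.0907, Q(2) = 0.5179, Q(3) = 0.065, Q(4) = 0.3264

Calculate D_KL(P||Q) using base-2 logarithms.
0.4927 bits

D_KL(P||Q) = Σ P(x) log₂(P(x)/Q(x))

Computing term by term:
  P(1)·log₂(P(1)/Q(1)) = 0.25·log₂(0.25/0.0907) = 0.36569
  P(2)·log₂(P(2)/Q(2)) = 0.25·log₂(0.25/0.5179) = -0.26269
  P(3)·log₂(P(3)/Q(3)) = 0.25·log₂(0.25/0.065) = 0.48585
  P(4)·log₂(P(4)/Q(4)) = 0.25·log₂(0.25/0.3264) = -0.09618

D_KL(P||Q) = 0.36569 - 0.26269 + 0.48585 - 0.09618 = 0.49267 ≈ 0.4927 bits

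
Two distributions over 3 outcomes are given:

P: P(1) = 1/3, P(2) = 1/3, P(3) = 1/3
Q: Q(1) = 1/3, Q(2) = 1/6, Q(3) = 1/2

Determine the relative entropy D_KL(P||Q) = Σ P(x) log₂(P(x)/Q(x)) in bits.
0.1383 bits

D_KL(P||Q) = Σ P(x) log₂(P(x)/Q(x))

Computing term by term:
  P(1)·log₂(P(1)/Q(1)) = (1/3)·log₂((1/3)/(1/3)) = 0.00000
  P(2)·log₂(P(2)/Q(2)) = (1/3)·log₂((1/3)/(1/6)) = 0.33333
  P(3)·log₂(P(3)/Q(3)) = (1/3)·log₂((1/3)/(1/2)) = -0.19499

D_KL(P||Q) = 0.00000 + 0.33333 - 0.19499 = 0.13834 ≈ 0.1383 bits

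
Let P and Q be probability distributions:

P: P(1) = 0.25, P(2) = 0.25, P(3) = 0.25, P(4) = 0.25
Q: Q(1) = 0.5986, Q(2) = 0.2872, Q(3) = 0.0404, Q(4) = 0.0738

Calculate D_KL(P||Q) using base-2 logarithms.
0.7325 bits

D_KL(P||Q) = Σ P(x) log₂(P(x)/Q(x))

Computing term by term:
  P(1)·log₂(P(1)/Q(1)) = 0.25·log₂(0.25/0.5986) = -0.31492
  P(2)·log₂(P(2)/Q(2)) = 0.25·log₂(0.25/0.2872) = -0.05003
  P(3)·log₂(P(3)/Q(3)) = 0.25·log₂(0.25/0.0404) = 0.65738
  P(4)·log₂(P(4)/Q(4)) = 0.25·log₂(0.25/0.0738) = 0.44006

D_KL(P||Q) = -0.31492 - 0.05003 + 0.65738 + 0.44006 = 0.73249 ≈ 0.7325 bits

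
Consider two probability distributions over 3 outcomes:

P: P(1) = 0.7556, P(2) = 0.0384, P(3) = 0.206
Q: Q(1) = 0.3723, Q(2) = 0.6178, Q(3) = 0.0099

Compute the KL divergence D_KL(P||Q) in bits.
1.5198 bits

D_KL(P||Q) = Σ P(x) log₂(P(x)/Q(x))

Computing term by term:
  P(1)·log₂(P(1)/Q(1)) = 0.7556·log₂(0.7556/0.3723) = 0.77159
  P(2)·log₂(P(2)/Q(2)) = 0.0384·log₂(0.0384/0.6178) = -0.15391
  P(3)·log₂(P(3)/Q(3)) = 0.206·log₂(0.206/0.0099) = 0.90209

D_KL(P||Q) = 0.77159 - 0.15391 + 0.90209 = 1.51977 ≈ 1.5198 bits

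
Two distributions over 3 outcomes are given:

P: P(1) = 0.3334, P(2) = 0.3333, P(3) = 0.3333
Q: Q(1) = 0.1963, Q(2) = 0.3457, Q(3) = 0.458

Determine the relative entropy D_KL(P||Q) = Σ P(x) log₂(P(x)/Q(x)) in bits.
0.0844 bits

D_KL(P||Q) = Σ P(x) log₂(P(x)/Q(x))

Computing term by term:
  P(1)·log₂(P(1)/Q(1)) = 0.3334·log₂(0.3334/0.1963) = 0.25478
  P(2)·log₂(P(2)/Q(2)) = 0.3333·log₂(0.3333/0.3457) = -0.01756
  P(3)·log₂(P(3)/Q(3)) = 0.3333·log₂(0.3333/0.458) = -0.15283

D_KL(P||Q) = 0.25478 - 0.01756 - 0.15283 = 0.08439 ≈ 0.0844 bits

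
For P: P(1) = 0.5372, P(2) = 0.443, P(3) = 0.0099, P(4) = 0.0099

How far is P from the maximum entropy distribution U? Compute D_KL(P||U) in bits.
0.8662 bits

U(i) = 1/4 for all i

D_KL(P||U) = Σ P(x) log₂(P(x) / (1/4))
           = Σ P(x) log₂(P(x)) + log₂(4)
           = log₂(4) - H(P)

H(P) = -Σ P(x) log₂(P(x)):
  -P(1)·log₂(P(1)) = -(0.5372)·log₂(0.5372) = 0.48158
  -P(2)·log₂(P(2)) = -(0.443)·log₂(0.443) = 0.52036
  -P(3)·log₂(P(3)) = -(0.0099)·log₂(0.0099) = 0.06592
  -P(4)·log₂(P(4)) = -(0.0099)·log₂(0.0099) = 0.06592
H(P) = 0.48158 + 0.52036 + 0.06592 + 0.06592 = 1.13378 bits

log₂(4) = 2.00000 bits

D_KL(P||U) = 2.00000 - 1.13378 = 0.86622 ≈ 0.8662 bits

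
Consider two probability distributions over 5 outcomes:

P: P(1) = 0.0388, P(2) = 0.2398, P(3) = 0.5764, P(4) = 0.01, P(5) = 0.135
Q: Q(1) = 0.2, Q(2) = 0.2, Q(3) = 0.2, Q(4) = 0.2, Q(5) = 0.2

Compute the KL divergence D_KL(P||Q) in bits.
0.7314 bits

D_KL(P||Q) = Σ P(x) log₂(P(x)/Q(x))

Computing term by term:
  P(1)·log₂(P(1)/Q(1)) = 0.0388·log₂(0.0388/0.2) = -0.09180
  P(2)·log₂(P(2)/Q(2)) = 0.2398·log₂(0.2398/0.2) = 0.06279
  P(3)·log₂(P(3)/Q(3)) = 0.5764·log₂(0.5764/0.2) = 0.88020
  P(4)·log₂(P(4)/Q(4)) = 0.01·log₂(0.01/0.2) = -0.04322
  P(5)·log₂(P(5)/Q(5)) = 0.135·log₂(0.135/0.2) = -0.07655

D_KL(P||Q) = -0.09180 + 0.06279 + 0.88020 - 0.04322 - 0.07655 = 0.73142 ≈ 0.7314 bits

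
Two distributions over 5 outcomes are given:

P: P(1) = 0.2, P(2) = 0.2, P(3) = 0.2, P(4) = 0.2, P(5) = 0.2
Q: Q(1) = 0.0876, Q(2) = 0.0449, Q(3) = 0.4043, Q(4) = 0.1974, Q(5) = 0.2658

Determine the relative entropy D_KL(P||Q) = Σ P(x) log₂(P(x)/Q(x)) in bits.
0.3879 bits

D_KL(P||Q) = Σ P(x) log₂(P(x)/Q(x))

Computing term by term:
  P(1)·log₂(P(1)/Q(1)) = 0.2·log₂(0.2/0.0876) = 0.23820
  P(2)·log₂(P(2)/Q(2)) = 0.2·log₂(0.2/0.0449) = 0.43104
  P(3)·log₂(P(3)/Q(3)) = 0.2·log₂(0.2/0.4043) = -0.20309
  P(4)·log₂(P(4)/Q(4)) = 0.2·log₂(0.2/0.1974) = 0.00378
  P(5)·log₂(P(5)/Q(5)) = 0.2·log₂(0.2/0.2658) = -0.08207

D_KL(P||Q) = 0.23820 + 0.43104 - 0.20309 + 0.00378 - 0.08207 = 0.38786 ≈ 0.3879 bits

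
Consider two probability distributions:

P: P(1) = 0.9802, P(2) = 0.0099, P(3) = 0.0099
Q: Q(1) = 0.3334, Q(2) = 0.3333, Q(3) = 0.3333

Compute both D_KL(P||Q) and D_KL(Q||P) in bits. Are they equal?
D_KL(P||Q) = 1.4246 bits, D_KL(Q||P) = 2.8631 bits. No, they are not equal.

D_KL(P||Q) = Σ P(x) log₂(P(x)/Q(x))

Computing term by term:
  P(1)·log₂(P(1)/Q(1)) = 0.9802·log₂(0.9802/0.3334) = 1.52502
  P(2)·log₂(P(2)/Q(2)) = 0.0099·log₂(0.0099/0.3333) = -0.05023
  P(3)·log₂(P(3)/Q(3)) = 0.0099·log₂(0.0099/0.3333) = -0.05023

D_KL(P||Q) = 1.52502 - 0.05023 - 0.05023 = 1.42456 ≈ 1.4246 bits

D_KL(Q||P) = Σ Q(x) log₂(Q(x)/P(x))

Computing term by term:
  Q(1)·log₂(Q(1)/P(1)) = 0.3334·log₂(0.3334/0.9802) = -0.51871
  Q(2)·log₂(Q(2)/P(2)) = 0.3333·log₂(0.3333/0.0099) = 1.69091
  Q(3)·log₂(Q(3)/P(3)) = 0.3333·log₂(0.3333/0.0099) = 1.69091

D_KL(Q||P) = -0.51871 + 1.69091 + 1.69091 = 2.86311 ≈ 2.8631 bits

These are NOT equal (difference: 1.4385 bits). KL divergence is asymmetric: D_KL(P||Q) ≠ D_KL(Q||P) in general.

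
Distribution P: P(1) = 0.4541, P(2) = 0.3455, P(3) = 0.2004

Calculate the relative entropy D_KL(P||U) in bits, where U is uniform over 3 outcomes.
0.0733 bits

U(i) = 1/3 for all i

D_KL(P||U) = Σ P(x) log₂(P(x) / (1/3))
           = Σ P(x) log₂(P(x)) + log₂(3)
           = log₂(3) - H(P)

H(P) = -Σ P(x) log₂(P(x)):
  -P(1)·log₂(P(1)) = -(0.4541)·log₂(0.4541) = 0.51718
  -P(2)·log₂(P(2)) = -(0.3455)·log₂(0.3455) = 0.52974
  -P(3)·log₂(P(3)) = -(0.2004)·log₂(0.2004) = 0.46474
H(P) = 0.51718 + 0.52974 + 0.46474 = 1.51166 bits

log₂(3) = 1.58496 bits

D_KL(P||U) = 1.58496 - 1.51166 = 0.07330 ≈ 0.0733 bits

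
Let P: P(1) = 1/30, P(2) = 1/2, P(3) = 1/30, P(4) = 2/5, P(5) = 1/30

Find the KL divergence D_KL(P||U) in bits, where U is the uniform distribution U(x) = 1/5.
0.8025 bits

U(i) = 1/5 for all i

D_KL(P||U) = Σ P(x) log₂(P(x) / (1/5))
           = Σ P(x) log₂(P(x)) + log₂(5)
           = log₂(5) - H(P)

H(P) = -Σ P(x) log₂(P(x)):
  -P(1)·log₂(P(1)) = -(1/30)·log₂(1/30) = 0.16356
  -P(2)·log₂(P(2)) = -(1/2)·log₂(1/2) = 0.50000
  -P(3)·log₂(P(3)) = -(1/30)·log₂(1/30) = 0.16356
  -P(4)·log₂(P(4)) = -(2/5)·log₂(2/5) = 0.52877
  -P(5)·log₂(P(5)) = -(1/30)·log₂(1/30) = 0.16356
H(P) = 0.16356 + 0.50000 + 0.16356 + 0.52877 + 0.16356 = 1.51945 bits

log₂(5) = 2.32193 bits

D_KL(P||U) = 2.32193 - 1.51945 = 0.80248 ≈ 0.8025 bits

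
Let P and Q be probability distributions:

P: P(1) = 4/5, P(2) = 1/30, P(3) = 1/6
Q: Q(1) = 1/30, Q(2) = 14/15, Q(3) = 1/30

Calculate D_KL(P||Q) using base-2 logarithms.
3.8947 bits

D_KL(P||Q) = Σ P(x) log₂(P(x)/Q(x))

Computing term by term:
  P(1)·log₂(P(1)/Q(1)) = (4/5)·log₂((4/5)/(1/30)) = 3.66797
  P(2)·log₂(P(2)/Q(2)) = (1/30)·log₂((1/30)/(14/15)) = -0.16025
  P(3)·log₂(P(3)/Q(3)) = (1/6)·log₂((1/6)/(1/30)) = 0.38699

D_KL(P||Q) = 3.66797 - 0.16025 + 0.38699 = 3.89471 ≈ 3.8947 bits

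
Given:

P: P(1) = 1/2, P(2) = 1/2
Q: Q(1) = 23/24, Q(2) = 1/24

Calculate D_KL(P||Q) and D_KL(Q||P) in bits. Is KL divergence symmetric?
D_KL(P||Q) = 1.3232 bits, D_KL(Q||P) = 0.7501 bits. No, KL divergence is not symmetric.

D_KL(P||Q) = Σ P(x) log₂(P(x)/Q(x))

Computing term by term:
  P(1)·log₂(P(1)/Q(1)) = (1/2)·log₂((1/2)/(23/24)) = -0.46930
  P(2)·log₂(P(2)/Q(2)) = (1/2)·log₂((1/2)/(1/24)) = 1.79248

D_KL(P||Q) = -0.46930 + 1.79248 = 1.32318 ≈ 1.3232 bits

D_KL(Q||P) = Σ Q(x) log₂(Q(x)/P(x))

Computing term by term:
  Q(1)·log₂(Q(1)/P(1)) = (23/24)·log₂((23/24)/(1/2)) = 0.89949
  Q(2)·log₂(Q(2)/P(2)) = (1/24)·log₂((1/24)/(1/2)) = -0.14937

D_KL(Q||P) = 0.89949 - 0.14937 = 0.75012 ≈ 0.7501 bits

These are NOT equal (difference: 0.5731 bits). KL divergence is asymmetric: D_KL(P||Q) ≠ D_KL(Q||P) in general.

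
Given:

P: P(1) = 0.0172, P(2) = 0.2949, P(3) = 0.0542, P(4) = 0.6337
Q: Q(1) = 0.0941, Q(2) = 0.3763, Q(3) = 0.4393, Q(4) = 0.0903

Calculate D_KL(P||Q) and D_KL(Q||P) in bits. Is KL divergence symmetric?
D_KL(P||Q) = 1.4718 bits, D_KL(Q||P) = 1.4354 bits. No, KL divergence is not symmetric.

D_KL(P||Q) = Σ P(x) log₂(P(x)/Q(x))

Computing term by term:
  P(1)·log₂(P(1)/Q(1)) = 0.0172·log₂(0.0172/0.0941) = -0.04217
  P(2)·log₂(P(2)/Q(2)) = 0.2949·log₂(0.2949/0.3763) = -0.10370
  P(3)·log₂(P(3)/Q(3)) = 0.0542·log₂(0.0542/0.4393) = -0.16362
  P(4)·log₂(P(4)/Q(4)) = 0.6337·log₂(0.6337/0.0903) = 1.78133

D_KL(P||Q) = -0.04217 - 0.10370 - 0.16362 + 1.78133 = 1.47184 ≈ 1.4718 bits

D_KL(Q||P) = Σ Q(x) log₂(Q(x)/P(x))

Computing term by term:
  Q(1)·log₂(Q(1)/P(1)) = 0.0941·log₂(0.0941/0.0172) = 0.23071
  Q(2)·log₂(Q(2)/P(2)) = 0.3763·log₂(0.3763/0.2949) = 0.13233
  Q(3)·log₂(Q(3)/P(3)) = 0.4393·log₂(0.4393/0.0542) = 1.32618
  Q(4)·log₂(Q(4)/P(4)) = 0.0903·log₂(0.0903/0.6337) = -0.25383

D_KL(Q||P) = 0.23071 + 0.13233 + 1.32618 - 0.25383 = 1.43539 ≈ 1.4354 bits

These are NOT equal (difference: 0.0364 bits). KL divergence is asymmetric: D_KL(P||Q) ≠ D_KL(Q||P) in general.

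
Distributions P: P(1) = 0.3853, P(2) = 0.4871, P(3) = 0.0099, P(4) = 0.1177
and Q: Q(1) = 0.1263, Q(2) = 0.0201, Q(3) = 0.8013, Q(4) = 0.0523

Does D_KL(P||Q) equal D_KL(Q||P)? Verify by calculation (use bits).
D_KL(P||Q) = 2.9351 bits, D_KL(Q||P) = 4.7224 bits. No — D_KL(P||Q) ≠ D_KL(Q||P) for this pair.

D_KL(P||Q) = Σ P(x) log₂(P(x)/Q(x))

Computing term by term:
  P(1)·log₂(P(1)/Q(1)) = 0.3853·log₂(0.3853/0.1263) = 0.62000
  P(2)·log₂(P(2)/Q(2)) = 0.4871·log₂(0.4871/0.0201) = 2.24015
  P(3)·log₂(P(3)/Q(3)) = 0.0099·log₂(0.0099/0.8013) = -0.06275
  P(4)·log₂(P(4)/Q(4)) = 0.1177·log₂(0.1177/0.0523) = 0.13774

D_KL(P||Q) = 0.62000 + 2.24015 - 0.06275 + 0.13774 = 2.93514 ≈ 2.9351 bits

D_KL(Q||P) = Σ Q(x) log₂(Q(x)/P(x))

Computing term by term:
  Q(1)·log₂(Q(1)/P(1)) = 0.1263·log₂(0.1263/0.3853) = -0.20323
  Q(2)·log₂(Q(2)/P(2)) = 0.0201·log₂(0.0201/0.4871) = -0.09244
  Q(3)·log₂(Q(3)/P(3)) = 0.8013·log₂(0.8013/0.0099) = 5.07926
  Q(4)·log₂(Q(4)/P(4)) = 0.0523·log₂(0.0523/0.1177) = -0.06120

D_KL(Q||P) = -0.20323 - 0.09244 + 5.07926 - 0.06120 = 4.72239 ≈ 4.7224 bits

These are NOT equal (difference: 1.7873 bits). KL divergence is asymmetric: D_KL(P||Q) ≠ D_KL(Q||P) in general.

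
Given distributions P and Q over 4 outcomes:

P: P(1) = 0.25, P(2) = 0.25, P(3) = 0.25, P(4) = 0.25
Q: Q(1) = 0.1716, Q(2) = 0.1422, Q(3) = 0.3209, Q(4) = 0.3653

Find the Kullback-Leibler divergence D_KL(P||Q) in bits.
0.1124 bits

D_KL(P||Q) = Σ P(x) log₂(P(x)/Q(x))

Computing term by term:
  P(1)·log₂(P(1)/Q(1)) = 0.25·log₂(0.25/0.1716) = 0.13572
  P(2)·log₂(P(2)/Q(2)) = 0.25·log₂(0.25/0.1422) = 0.20350
  P(3)·log₂(P(3)/Q(3)) = 0.25·log₂(0.25/0.3209) = -0.09005
  P(4)·log₂(P(4)/Q(4)) = 0.25·log₂(0.25/0.3653) = -0.13679

D_KL(P||Q) = 0.13572 + 0.20350 - 0.09005 - 0.13679 = 0.11238 ≈ 0.1124 bits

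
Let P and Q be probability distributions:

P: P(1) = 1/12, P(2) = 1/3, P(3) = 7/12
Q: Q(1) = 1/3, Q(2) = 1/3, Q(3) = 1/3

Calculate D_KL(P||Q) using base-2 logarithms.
0.3043 bits

D_KL(P||Q) = Σ P(x) log₂(P(x)/Q(x))

Computing term by term:
  P(1)·log₂(P(1)/Q(1)) = (1/12)·log₂((1/12)/(1/3)) = -0.16667
  P(2)·log₂(P(2)/Q(2)) = (1/3)·log₂((1/3)/(1/3)) = 0.00000
  P(3)·log₂(P(3)/Q(3)) = (7/12)·log₂((7/12)/(1/3)) = 0.47096

D_KL(P||Q) = -0.16667 + 0.00000 + 0.47096 = 0.30429 ≈ 0.3043 bits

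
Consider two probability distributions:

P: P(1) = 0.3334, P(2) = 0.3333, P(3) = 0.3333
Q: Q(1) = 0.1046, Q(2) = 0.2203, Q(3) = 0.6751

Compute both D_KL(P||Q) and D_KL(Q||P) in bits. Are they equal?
D_KL(P||Q) = 0.4173 bits, D_KL(Q||P) = 0.3809 bits. No, they are not equal.

D_KL(P||Q) = Σ P(x) log₂(P(x)/Q(x))

Computing term by term:
  P(1)·log₂(P(1)/Q(1)) = 0.3334·log₂(0.3334/0.1046) = 0.55757
  P(2)·log₂(P(2)/Q(2)) = 0.3333·log₂(0.3333/0.2203) = 0.19910
  P(3)·log₂(P(3)/Q(3)) = 0.3333·log₂(0.3333/0.6751) = -0.33939

D_KL(P||Q) = 0.55757 + 0.19910 - 0.33939 = 0.41728 ≈ 0.4173 bits

D_KL(Q||P) = Σ Q(x) log₂(Q(x)/P(x))

Computing term by term:
  Q(1)·log₂(Q(1)/P(1)) = 0.1046·log₂(0.1046/0.3334) = -0.17493
  Q(2)·log₂(Q(2)/P(2)) = 0.2203·log₂(0.2203/0.3333) = -0.13160
  Q(3)·log₂(Q(3)/P(3)) = 0.6751·log₂(0.6751/0.3333) = 0.68744

D_KL(Q||P) = -0.17493 - 0.13160 + 0.68744 = 0.38091 ≈ 0.3809 bits

These are NOT equal (difference: 0.0364 bits). KL divergence is asymmetric: D_KL(P||Q) ≠ D_KL(Q||P) in general.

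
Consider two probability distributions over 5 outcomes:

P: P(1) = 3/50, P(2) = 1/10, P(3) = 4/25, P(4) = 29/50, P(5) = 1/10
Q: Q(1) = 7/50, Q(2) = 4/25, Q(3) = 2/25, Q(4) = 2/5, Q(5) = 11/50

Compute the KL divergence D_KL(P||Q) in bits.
0.2160 bits

D_KL(P||Q) = Σ P(x) log₂(P(x)/Q(x))

Computing term by term:
  P(1)·log₂(P(1)/Q(1)) = (3/50)·log₂((3/50)/(7/50)) = -0.07334
  P(2)·log₂(P(2)/Q(2)) = (1/10)·log₂((1/10)/(4/25)) = -0.06781
  P(3)·log₂(P(3)/Q(3)) = (4/25)·log₂((4/25)/(2/25)) = 0.16000
  P(4)·log₂(P(4)/Q(4)) = (29/50)·log₂((29/50)/(2/5)) = 0.31091
  P(5)·log₂(P(5)/Q(5)) = (1/10)·log₂((1/10)/(11/50)) = -0.11375

D_KL(P||Q) = -0.07334 - 0.06781 + 0.16000 + 0.31091 - 0.11375 = 0.21601 ≈ 0.2160 bits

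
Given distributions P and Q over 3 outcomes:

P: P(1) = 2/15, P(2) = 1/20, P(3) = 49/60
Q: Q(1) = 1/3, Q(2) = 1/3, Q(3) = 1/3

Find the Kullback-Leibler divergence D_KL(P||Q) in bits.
0.7427 bits

D_KL(P||Q) = Σ P(x) log₂(P(x)/Q(x))

Computing term by term:
  P(1)·log₂(P(1)/Q(1)) = (2/15)·log₂((2/15)/(1/3)) = -0.17626
  P(2)·log₂(P(2)/Q(2)) = (1/20)·log₂((1/20)/(1/3)) = -0.13685
  P(3)·log₂(P(3)/Q(3)) = (49/60)·log₂((49/60)/(1/3)) = 1.05577

D_KL(P||Q) = -0.17626 - 0.13685 + 1.05577 = 0.74266 ≈ 0.7427 bits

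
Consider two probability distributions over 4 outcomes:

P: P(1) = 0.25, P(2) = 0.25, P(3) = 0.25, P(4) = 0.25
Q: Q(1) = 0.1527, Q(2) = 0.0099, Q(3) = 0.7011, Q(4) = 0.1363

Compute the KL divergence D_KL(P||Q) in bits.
1.1893 bits

D_KL(P||Q) = Σ P(x) log₂(P(x)/Q(x))

Computing term by term:
  P(1)·log₂(P(1)/Q(1)) = 0.25·log₂(0.25/0.1527) = 0.17781
  P(2)·log₂(P(2)/Q(2)) = 0.25·log₂(0.25/0.0099) = 1.16459
  P(3)·log₂(P(3)/Q(3)) = 0.25·log₂(0.25/0.7011) = -0.37192
  P(4)·log₂(P(4)/Q(4)) = 0.25·log₂(0.25/0.1363) = 0.21879

D_KL(P||Q) = 0.17781 + 1.16459 - 0.37192 + 0.21879 = 1.18927 ≈ 1.1893 bits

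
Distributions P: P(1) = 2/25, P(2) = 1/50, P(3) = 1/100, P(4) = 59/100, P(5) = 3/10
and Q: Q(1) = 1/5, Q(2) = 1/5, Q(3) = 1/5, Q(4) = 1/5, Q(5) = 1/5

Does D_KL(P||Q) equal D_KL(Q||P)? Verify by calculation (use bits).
D_KL(P||Q) = 0.8809 bits, D_KL(Q||P) = 1.3640 bits. No — D_KL(P||Q) ≠ D_KL(Q||P) for this pair.

D_KL(P||Q) = Σ P(x) log₂(P(x)/Q(x))

Computing term by term:
  P(1)·log₂(P(1)/Q(1)) = (2/25)·log₂((2/25)/(1/5)) = -0.10575
  P(2)·log₂(P(2)/Q(2)) = (1/50)·log₂((1/50)/(1/5)) = -0.06644
  P(3)·log₂(P(3)/Q(3)) = (1/100)·log₂((1/100)/(1/5)) = -0.04322
  P(4)·log₂(P(4)/Q(4)) = (59/100)·log₂((59/100)/(1/5)) = 0.92082
  P(5)·log₂(P(5)/Q(5)) = (3/10)·log₂((3/10)/(1/5)) = 0.17549

D_KL(P||Q) = -0.10575 - 0.06644 - 0.04322 + 0.92082 + 0.17549 = 0.88090 ≈ 0.8809 bits

D_KL(Q||P) = Σ Q(x) log₂(Q(x)/P(x))

Computing term by term:
  Q(1)·log₂(Q(1)/P(1)) = (1/5)·log₂((1/5)/(2/25)) = 0.26439
  Q(2)·log₂(Q(2)/P(2)) = (1/5)·log₂((1/5)/(1/50)) = 0.66439
  Q(3)·log₂(Q(3)/P(3)) = (1/5)·log₂((1/5)/(1/100)) = 0.86439
  Q(4)·log₂(Q(4)/P(4)) = (1/5)·log₂((1/5)/(59/100)) = -0.31214
  Q(5)·log₂(Q(5)/P(5)) = (1/5)·log₂((1/5)/(3/10)) = -0.11699

D_KL(Q||P) = 0.26439 + 0.66439 + 0.86439 - 0.31214 - 0.11699 = 1.36404 ≈ 1.3640 bits

These are NOT equal (difference: 0.4831 bits). KL divergence is asymmetric: D_KL(P||Q) ≠ D_KL(Q||P) in general.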